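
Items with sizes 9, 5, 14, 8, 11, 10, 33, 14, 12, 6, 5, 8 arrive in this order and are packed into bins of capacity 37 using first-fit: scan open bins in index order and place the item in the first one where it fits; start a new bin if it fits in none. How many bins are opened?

4

  9 → bin 1 (new)  [load 9/37]
  5 → bin 1  [load 14/37]
  14 → bin 1  [load 28/37]
  8 → bin 1  [load 36/37]
  11 → bin 2 (new)  [load 11/37]
  10 → bin 2  [load 21/37]
  33 → bin 3 (new)  [load 33/37]
  14 → bin 2  [load 35/37]
  12 → bin 4 (new)  [load 12/37]
  6 → bin 4  [load 18/37]
  5 → bin 4  [load 23/37]
  8 → bin 4  [load 31/37]
4 bins opened.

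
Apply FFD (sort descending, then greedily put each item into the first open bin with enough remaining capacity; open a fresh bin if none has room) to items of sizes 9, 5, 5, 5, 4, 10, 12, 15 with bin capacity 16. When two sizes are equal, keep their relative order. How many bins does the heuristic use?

5

Sorted descending: 15, 12, 10, 9, 5, 5, 5, 4.
  15 → bin 1 (new)  [load 15/16]
  12 → bin 2 (new)  [load 12/16]
  10 → bin 3 (new)  [load 10/16]
  9 → bin 4 (new)  [load 9/16]
  5 → bin 3  [load 15/16]
  5 → bin 4  [load 14/16]
  5 → bin 5 (new)  [load 5/16]
  4 → bin 2  [load 16/16]
5 bins opened.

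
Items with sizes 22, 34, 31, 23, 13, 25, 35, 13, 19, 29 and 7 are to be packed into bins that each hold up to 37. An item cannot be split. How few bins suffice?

Total = 35 + 34 + 31 + 29 + 25 + 23 + 22 + 19 + 13 + 13 + 7 = 251.
Lower bound: ⌈251/37⌉ = 7 bins.
Also, 8 items each exceed 37/2, and no two of those can share a bin, so at least 8 bins are needed.
A packing using 8 bins:
  bin 1: 35 = 35
  bin 2: 34 = 34
  bin 3: 31 = 31
  bin 4: 29 + 7 = 36
  bin 5: 25 = 25
  bin 6: 23 + 13 = 36
  bin 7: 22 + 13 = 35
  bin 8: 19 = 19
This matches the lower bound, so 8 is optimal.

8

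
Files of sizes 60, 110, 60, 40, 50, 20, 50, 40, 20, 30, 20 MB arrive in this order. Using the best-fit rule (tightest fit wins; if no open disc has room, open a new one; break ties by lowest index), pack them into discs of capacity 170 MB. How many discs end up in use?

3

  60 → disc 1 (new)  [load 60/170]
  110 → disc 1  [load 170/170]
  60 → disc 2 (new)  [load 60/170]
  40 → disc 2  [load 100/170]
  50 → disc 2  [load 150/170]
  20 → disc 2  [load 170/170]
  50 → disc 3 (new)  [load 50/170]
  40 → disc 3  [load 90/170]
  20 → disc 3  [load 110/170]
  30 → disc 3  [load 140/170]
  20 → disc 3  [load 160/170]
3 discs opened.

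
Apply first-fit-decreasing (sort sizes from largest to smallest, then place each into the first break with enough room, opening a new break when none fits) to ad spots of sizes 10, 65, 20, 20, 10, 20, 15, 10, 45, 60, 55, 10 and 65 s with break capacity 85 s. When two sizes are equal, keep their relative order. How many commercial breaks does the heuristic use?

5

Sorted descending: 65, 65, 60, 55, 45, 20, 20, 20, 15, 10, 10, 10, 10.
  65 → break 1 (new)  [load 65/85]
  65 → break 2 (new)  [load 65/85]
  60 → break 3 (new)  [load 60/85]
  55 → break 4 (new)  [load 55/85]
  45 → break 5 (new)  [load 45/85]
  20 → break 1  [load 85/85]
  20 → break 2  [load 85/85]
  20 → break 3  [load 80/85]
  15 → break 4  [load 70/85]
  10 → break 4  [load 80/85]
  10 → break 5  [load 55/85]
  10 → break 5  [load 65/85]
  10 → break 5  [load 75/85]
5 commercial breaks opened.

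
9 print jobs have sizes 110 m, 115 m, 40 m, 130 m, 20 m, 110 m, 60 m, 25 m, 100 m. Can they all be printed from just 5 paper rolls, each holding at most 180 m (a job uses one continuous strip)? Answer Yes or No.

A valid assignment using 5 paper rolls:
  roll 1: 130 + 40 = 170
  roll 2: 115 + 60 = 175
  roll 3: 110 + 25 + 20 = 155
  roll 4: 110 = 110
  roll 5: 100 = 100
Every load is within 180 m, so 5 paper rolls suffice.

Yes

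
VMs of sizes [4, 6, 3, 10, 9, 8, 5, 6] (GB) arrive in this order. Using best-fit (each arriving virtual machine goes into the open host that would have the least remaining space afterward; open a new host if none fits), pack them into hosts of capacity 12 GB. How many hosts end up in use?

  4 → host 1 (new)  [load 4/12]
  6 → host 1  [load 10/12]
  3 → host 2 (new)  [load 3/12]
  10 → host 3 (new)  [load 10/12]
  9 → host 2  [load 12/12]
  8 → host 4 (new)  [load 8/12]
  5 → host 5 (new)  [load 5/12]
  6 → host 5  [load 11/12]
5 hosts opened.

5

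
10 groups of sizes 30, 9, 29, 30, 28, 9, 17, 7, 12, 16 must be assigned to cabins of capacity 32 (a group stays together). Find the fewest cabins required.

7

Total = 30 + 30 + 29 + 28 + 17 + 16 + 12 + 9 + 9 + 7 = 187.
Lower bound: ⌈187/32⌉ = 6 cabins.
A packing using 7 cabins:
  cabin 1: 30 = 30
  cabin 2: 30 = 30
  cabin 3: 29 = 29
  cabin 4: 28 = 28
  cabin 5: 17 + 12 = 29
  cabin 6: 16 + 9 + 7 = 32
  cabin 7: 9 = 9
No arrangement into 6 cabins stays within capacity, so 7 is optimal.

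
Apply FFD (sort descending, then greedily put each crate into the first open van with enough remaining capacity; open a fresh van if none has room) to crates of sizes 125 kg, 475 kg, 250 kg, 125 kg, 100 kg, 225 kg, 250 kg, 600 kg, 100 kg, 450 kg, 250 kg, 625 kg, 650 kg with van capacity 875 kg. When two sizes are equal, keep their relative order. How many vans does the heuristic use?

Sorted descending: 650, 625, 600, 475, 450, 250, 250, 250, 225, 125, 125, 100, 100.
  650 → van 1 (new)  [load 650/875]
  625 → van 2 (new)  [load 625/875]
  600 → van 3 (new)  [load 600/875]
  475 → van 4 (new)  [load 475/875]
  450 → van 5 (new)  [load 450/875]
  250 → van 2  [load 875/875]
  250 → van 3  [load 850/875]
  250 → van 4  [load 725/875]
  225 → van 1  [load 875/875]
  125 → van 4  [load 850/875]
  125 → van 5  [load 575/875]
  100 → van 5  [load 675/875]
  100 → van 5  [load 775/875]
5 vans opened.

5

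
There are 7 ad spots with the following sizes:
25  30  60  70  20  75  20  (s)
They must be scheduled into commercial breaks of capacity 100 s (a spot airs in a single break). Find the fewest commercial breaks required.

Total = 75 + 70 + 60 + 30 + 25 + 20 + 20 = 300 s.
Lower bound: ⌈300/100⌉ = 3 commercial breaks.
A packing using 3 commercial breaks:
  break 1: 75 + 25 = 100
  break 2: 70 + 30 = 100
  break 3: 60 + 20 + 20 = 100
This matches the lower bound, so 3 is optimal.

3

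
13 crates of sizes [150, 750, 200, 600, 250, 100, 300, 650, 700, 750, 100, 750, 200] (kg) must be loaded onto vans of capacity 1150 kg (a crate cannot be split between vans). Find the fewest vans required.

Total = 750 + 750 + 750 + 700 + 650 + 600 + 300 + 250 + 200 + 200 + 150 + 100 + 100 = 5500 kg.
Lower bound: ⌈5500/1150⌉ = 5 vans.
Also, 6 crates each exceed 575 kg, and no two of those can share a van, so at least 6 vans are needed.
A packing using 6 vans:
  van 1: 750 + 300 + 100 = 1150
  van 2: 750 + 250 + 150 = 1150
  van 3: 750 + 200 + 200 = 1150
  van 4: 700 + 100 = 800
  van 5: 650 = 650
  van 6: 600 = 600
This matches the lower bound, so 6 is optimal.

6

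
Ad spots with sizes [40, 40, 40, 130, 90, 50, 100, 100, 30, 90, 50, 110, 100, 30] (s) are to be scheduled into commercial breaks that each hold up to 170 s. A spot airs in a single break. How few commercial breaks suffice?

Total = 130 + 110 + 100 + 100 + 100 + 90 + 90 + 50 + 50 + 40 + 40 + 40 + 30 + 30 = 1000 s.
Lower bound: ⌈1000/170⌉ = 6 commercial breaks.
Also, 7 ad spots each exceed 85 s, and no two of those can share a break, so at least 7 commercial breaks are needed.
A packing using 7 commercial breaks:
  break 1: 130 + 40 = 170
  break 2: 110 + 50 = 160
  break 3: 100 + 50 = 150
  break 4: 100 + 40 + 30 = 170
  break 5: 100 + 40 + 30 = 170
  break 6: 90 = 90
  break 7: 90 = 90
This matches the lower bound, so 7 is optimal.

7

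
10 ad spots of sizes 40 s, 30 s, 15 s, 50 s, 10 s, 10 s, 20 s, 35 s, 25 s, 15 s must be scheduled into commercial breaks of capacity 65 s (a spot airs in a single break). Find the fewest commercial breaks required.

Total = 50 + 40 + 35 + 30 + 25 + 20 + 15 + 15 + 10 + 10 = 250 s.
Lower bound: ⌈250/65⌉ = 4 commercial breaks.
A packing using 4 commercial breaks:
  break 1: 50 + 15 = 65
  break 2: 40 + 25 = 65
  break 3: 35 + 30 = 65
  break 4: 20 + 15 + 10 + 10 = 55
This matches the lower bound, so 4 is optimal.

4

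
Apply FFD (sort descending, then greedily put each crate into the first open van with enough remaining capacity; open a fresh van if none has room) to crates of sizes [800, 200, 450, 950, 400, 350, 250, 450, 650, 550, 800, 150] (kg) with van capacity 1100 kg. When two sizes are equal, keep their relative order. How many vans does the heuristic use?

6

Sorted descending: 950, 800, 800, 650, 550, 450, 450, 400, 350, 250, 200, 150.
  950 → van 1 (new)  [load 950/1100]
  800 → van 2 (new)  [load 800/1100]
  800 → van 3 (new)  [load 800/1100]
  650 → van 4 (new)  [load 650/1100]
  550 → van 5 (new)  [load 550/1100]
  450 → van 4  [load 1100/1100]
  450 → van 5  [load 1000/1100]
  400 → van 6 (new)  [load 400/1100]
  350 → van 6  [load 750/1100]
  250 → van 2  [load 1050/1100]
  200 → van 3  [load 1000/1100]
  150 → van 1  [load 1100/1100]
6 vans opened.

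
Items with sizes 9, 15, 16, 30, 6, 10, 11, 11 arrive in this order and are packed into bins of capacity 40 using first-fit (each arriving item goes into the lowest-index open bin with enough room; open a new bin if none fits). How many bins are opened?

  9 → bin 1 (new)  [load 9/40]
  15 → bin 1  [load 24/40]
  16 → bin 1  [load 40/40]
  30 → bin 2 (new)  [load 30/40]
  6 → bin 2  [load 36/40]
  10 → bin 3 (new)  [load 10/40]
  11 → bin 3  [load 21/40]
  11 → bin 3  [load 32/40]
3 bins opened.

3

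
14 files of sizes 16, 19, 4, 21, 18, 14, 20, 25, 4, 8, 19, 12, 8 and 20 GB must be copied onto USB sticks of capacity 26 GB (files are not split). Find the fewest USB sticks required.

9

Total = 25 + 21 + 20 + 20 + 19 + 19 + 18 + 16 + 14 + 12 + 8 + 8 + 4 + 4 = 208 GB.
Lower bound: ⌈208/26⌉ = 8 USB sticks.
Also, 9 files each exceed 13 GB, and no two of those can share a USB stick, so at least 9 USB sticks are needed.
A packing using 9 USB sticks:
  USB stick 1: 25 = 25
  USB stick 2: 21 + 4 = 25
  USB stick 3: 20 + 4 = 24
  USB stick 4: 20 = 20
  USB stick 5: 19 = 19
  USB stick 6: 19 = 19
  USB stick 7: 18 + 8 = 26
  USB stick 8: 16 + 8 = 24
  USB stick 9: 14 + 12 = 26
This matches the lower bound, so 9 is optimal.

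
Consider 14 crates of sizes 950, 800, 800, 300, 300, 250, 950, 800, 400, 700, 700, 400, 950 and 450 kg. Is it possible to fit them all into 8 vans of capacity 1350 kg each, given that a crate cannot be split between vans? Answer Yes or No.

Yes

A valid assignment using 8 vans:
  van 1: 950 + 400 = 1350
  van 2: 950 + 400 = 1350
  van 3: 950 + 300 = 1250
  van 4: 800 + 450 = 1250
  van 5: 800 + 300 + 250 = 1350
  van 6: 800 = 800
  van 7: 700 = 700
  van 8: 700 = 700
Every load is within 1350 kg, so 8 vans suffice.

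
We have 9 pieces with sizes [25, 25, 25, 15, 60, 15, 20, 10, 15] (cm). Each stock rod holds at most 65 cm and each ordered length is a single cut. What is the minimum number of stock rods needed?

4

Total = 60 + 25 + 25 + 25 + 20 + 15 + 15 + 15 + 10 = 210 cm.
Lower bound: ⌈210/65⌉ = 4 stock rods.
A packing using 4 stock rods:
  stock rod 1: 60 = 60
  stock rod 2: 25 + 25 + 15 = 65
  stock rod 3: 25 + 20 + 15 = 60
  stock rod 4: 15 + 10 = 25
This matches the lower bound, so 4 is optimal.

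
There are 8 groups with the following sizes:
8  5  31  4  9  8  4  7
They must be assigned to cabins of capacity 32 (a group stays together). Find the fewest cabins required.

Total = 31 + 9 + 8 + 8 + 7 + 5 + 4 + 4 = 76.
Lower bound: ⌈76/32⌉ = 3 cabins.
A packing using 3 cabins:
  cabin 1: 31 = 31
  cabin 2: 9 + 8 + 8 + 7 = 32
  cabin 3: 5 + 4 + 4 = 13
This matches the lower bound, so 3 is optimal.

3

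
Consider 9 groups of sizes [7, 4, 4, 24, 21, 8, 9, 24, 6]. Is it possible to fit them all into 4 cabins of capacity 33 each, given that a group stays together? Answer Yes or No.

A valid assignment using 4 cabins:
  cabin 1: 24 + 9 = 33
  cabin 2: 24 + 8 = 32
  cabin 3: 21 + 7 + 4 = 32
  cabin 4: 6 + 4 = 10
Every load is within 33, so 4 cabins suffice.

Yes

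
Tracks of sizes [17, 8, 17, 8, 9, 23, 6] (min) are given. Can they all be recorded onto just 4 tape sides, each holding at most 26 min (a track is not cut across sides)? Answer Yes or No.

Yes

A valid assignment using 4 tape sides:
  side 1: 23 = 23
  side 2: 17 + 9 = 26
  side 3: 17 + 8 = 25
  side 4: 8 + 6 = 14
Every load is within 26 min, so 4 tape sides suffice.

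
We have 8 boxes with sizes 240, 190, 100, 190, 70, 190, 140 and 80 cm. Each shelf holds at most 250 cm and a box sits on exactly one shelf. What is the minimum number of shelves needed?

Total = 240 + 190 + 190 + 190 + 140 + 100 + 80 + 70 = 1200 cm.
Lower bound: ⌈1200/250⌉ = 5 shelves.
A packing using 6 shelves:
  shelf 1: 240 = 240
  shelf 2: 190 = 190
  shelf 3: 190 = 190
  shelf 4: 190 = 190
  shelf 5: 140 + 100 = 240
  shelf 6: 80 + 70 = 150
No arrangement into 5 shelves stays within capacity, so 6 is optimal.

6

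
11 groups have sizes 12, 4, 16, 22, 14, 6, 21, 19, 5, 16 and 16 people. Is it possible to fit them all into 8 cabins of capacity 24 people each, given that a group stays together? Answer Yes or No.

A valid assignment using 8 cabins:
  cabin 1: 22 = 22
  cabin 2: 21 = 21
  cabin 3: 19 + 5 = 24
  cabin 4: 16 + 6 = 22
  cabin 5: 16 + 4 = 20
  cabin 6: 16 = 16
  cabin 7: 14 = 14
  cabin 8: 12 = 12
Every load is within 24 people, so 8 cabins suffice.

Yes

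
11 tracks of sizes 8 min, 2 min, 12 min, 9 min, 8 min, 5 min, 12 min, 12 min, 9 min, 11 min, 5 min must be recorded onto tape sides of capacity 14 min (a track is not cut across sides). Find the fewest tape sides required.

8

Total = 12 + 12 + 12 + 11 + 9 + 9 + 8 + 8 + 5 + 5 + 2 = 93 min.
Lower bound: ⌈93/14⌉ = 7 tape sides.
Also, 8 tracks each exceed 7 min, and no two of those can share a side, so at least 8 tape sides are needed.
A packing using 8 tape sides:
  side 1: 12 + 2 = 14
  side 2: 12 = 12
  side 3: 12 = 12
  side 4: 11 = 11
  side 5: 9 + 5 = 14
  side 6: 9 + 5 = 14
  side 7: 8 = 8
  side 8: 8 = 8
This matches the lower bound, so 8 is optimal.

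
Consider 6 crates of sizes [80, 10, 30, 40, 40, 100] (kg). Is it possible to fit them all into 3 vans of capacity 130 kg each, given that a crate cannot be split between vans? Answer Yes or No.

A valid assignment using 3 vans:
  van 1: 100 + 30 = 130
  van 2: 80 + 40 + 10 = 130
  van 3: 40 = 40
Every load is within 130 kg, so 3 vans suffice.

Yes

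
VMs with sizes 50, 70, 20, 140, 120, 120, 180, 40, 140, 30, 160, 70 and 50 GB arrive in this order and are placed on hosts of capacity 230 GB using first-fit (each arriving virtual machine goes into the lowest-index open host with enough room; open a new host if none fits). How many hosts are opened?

7

  50 → host 1 (new)  [load 50/230]
  70 → host 1  [load 120/230]
  20 → host 1  [load 140/230]
  140 → host 2 (new)  [load 140/230]
  120 → host 3 (new)  [load 120/230]
  120 → host 4 (new)  [load 120/230]
  180 → host 5 (new)  [load 180/230]
  40 → host 1  [load 180/230]
  140 → host 6 (new)  [load 140/230]
  30 → host 1  [load 210/230]
  160 → host 7 (new)  [load 160/230]
  70 → host 2  [load 210/230]
  50 → host 3  [load 170/230]
7 hosts opened.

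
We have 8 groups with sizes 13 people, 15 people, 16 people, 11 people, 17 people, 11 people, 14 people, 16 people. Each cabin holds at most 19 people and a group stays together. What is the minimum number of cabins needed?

8

Total = 17 + 16 + 16 + 15 + 14 + 13 + 11 + 11 = 113 people.
Lower bound: ⌈113/19⌉ = 6 cabins.
Also, 8 groups each exceed 19/2 people, and no two of those can share a cabin, so at least 8 cabins are needed.
A packing using 8 cabins:
  cabin 1: 17 = 17
  cabin 2: 16 = 16
  cabin 3: 16 = 16
  cabin 4: 15 = 15
  cabin 5: 14 = 14
  cabin 6: 13 = 13
  cabin 7: 11 = 11
  cabin 8: 11 = 11
This matches the lower bound, so 8 is optimal.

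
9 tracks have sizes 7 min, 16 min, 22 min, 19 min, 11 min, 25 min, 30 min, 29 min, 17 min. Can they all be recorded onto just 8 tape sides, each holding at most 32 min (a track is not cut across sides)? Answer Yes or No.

A valid assignment using 7 tape sides:
  side 1: 30 = 30
  side 2: 29 = 29
  side 3: 25 + 7 = 32
  side 4: 22 = 22
  side 5: 19 + 11 = 30
  side 6: 17 = 17
  side 7: 16 = 16
That uses only 7 ≤ 8, so 8 tape sides are enough.

Yes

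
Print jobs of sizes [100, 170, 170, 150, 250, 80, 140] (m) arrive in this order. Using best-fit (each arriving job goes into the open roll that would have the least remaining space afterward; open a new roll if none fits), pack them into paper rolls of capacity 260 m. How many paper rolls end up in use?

5

  100 → roll 1 (new)  [load 100/260]
  170 → roll 2 (new)  [load 170/260]
  170 → roll 3 (new)  [load 170/260]
  150 → roll 1  [load 250/260]
  250 → roll 4 (new)  [load 250/260]
  80 → roll 2  [load 250/260]
  140 → roll 5 (new)  [load 140/260]
5 paper rolls opened.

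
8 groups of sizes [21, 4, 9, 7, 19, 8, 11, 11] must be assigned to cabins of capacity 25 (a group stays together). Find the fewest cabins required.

Total = 21 + 19 + 11 + 11 + 9 + 8 + 7 + 4 = 90.
Lower bound: ⌈90/25⌉ = 4 cabins.
A packing using 4 cabins:
  cabin 1: 21 + 4 = 25
  cabin 2: 19 = 19
  cabin 3: 11 + 11 = 22
  cabin 4: 9 + 8 + 7 = 24
This matches the lower bound, so 4 is optimal.

4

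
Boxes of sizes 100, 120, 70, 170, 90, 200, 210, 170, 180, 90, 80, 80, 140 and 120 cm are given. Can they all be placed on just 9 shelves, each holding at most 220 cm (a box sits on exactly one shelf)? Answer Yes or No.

Total = 1820 cm; ⌈1820/220⌉ = 9.
The bound of 9 does not rule out 9, but exhaustive search shows no assignment into 9 shelves of capacity 220 cm exists — the minimum is 10.

No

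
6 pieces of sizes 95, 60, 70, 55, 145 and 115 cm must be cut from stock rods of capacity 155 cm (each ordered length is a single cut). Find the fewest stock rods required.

4

Total = 145 + 115 + 95 + 70 + 60 + 55 = 540 cm.
Lower bound: ⌈540/155⌉ = 4 stock rods.
A packing using 4 stock rods:
  stock rod 1: 145 = 145
  stock rod 2: 115 = 115
  stock rod 3: 95 + 60 = 155
  stock rod 4: 70 + 55 = 125
This matches the lower bound, so 4 is optimal.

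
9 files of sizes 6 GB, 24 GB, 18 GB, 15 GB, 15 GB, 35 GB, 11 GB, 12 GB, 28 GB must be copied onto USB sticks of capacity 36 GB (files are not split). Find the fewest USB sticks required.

5

Total = 35 + 28 + 24 + 18 + 15 + 15 + 12 + 11 + 6 = 164 GB.
Lower bound: ⌈164/36⌉ = 5 USB sticks.
A packing using 5 USB sticks:
  USB stick 1: 35 = 35
  USB stick 2: 28 + 6 = 34
  USB stick 3: 24 + 12 = 36
  USB stick 4: 18 + 15 = 33
  USB stick 5: 15 + 11 = 26
This matches the lower bound, so 5 is optimal.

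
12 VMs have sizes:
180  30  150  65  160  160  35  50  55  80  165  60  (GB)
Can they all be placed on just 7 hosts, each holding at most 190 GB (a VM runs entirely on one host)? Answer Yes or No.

Yes

A valid assignment using 7 hosts:
  host 1: 180 = 180
  host 2: 165 = 165
  host 3: 160 + 30 = 190
  host 4: 160 = 160
  host 5: 150 + 35 = 185
  host 6: 80 + 65 = 145
  host 7: 60 + 55 + 50 = 165
Every load is within 190 GB, so 7 hosts suffice.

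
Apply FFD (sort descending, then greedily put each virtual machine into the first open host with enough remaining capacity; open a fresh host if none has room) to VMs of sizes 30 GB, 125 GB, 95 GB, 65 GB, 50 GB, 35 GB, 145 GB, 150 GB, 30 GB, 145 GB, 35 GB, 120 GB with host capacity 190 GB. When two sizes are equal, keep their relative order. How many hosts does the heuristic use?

Sorted descending: 150, 145, 145, 125, 120, 95, 65, 50, 35, 35, 30, 30.
  150 → host 1 (new)  [load 150/190]
  145 → host 2 (new)  [load 145/190]
  145 → host 3 (new)  [load 145/190]
  125 → host 4 (new)  [load 125/190]
  120 → host 5 (new)  [load 120/190]
  95 → host 6 (new)  [load 95/190]
  65 → host 4  [load 190/190]
  50 → host 5  [load 170/190]
  35 → host 1  [load 185/190]
  35 → host 2  [load 180/190]
  30 → host 3  [load 175/190]
  30 → host 6  [load 125/190]
6 hosts opened.

6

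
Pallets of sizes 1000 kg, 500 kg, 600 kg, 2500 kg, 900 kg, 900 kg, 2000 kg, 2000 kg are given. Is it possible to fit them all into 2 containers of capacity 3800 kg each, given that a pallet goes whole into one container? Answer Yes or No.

Total = 10400 kg; ⌈10400/3800⌉ = 3.
At least 3 containers are required, but only 2 are allowed.

No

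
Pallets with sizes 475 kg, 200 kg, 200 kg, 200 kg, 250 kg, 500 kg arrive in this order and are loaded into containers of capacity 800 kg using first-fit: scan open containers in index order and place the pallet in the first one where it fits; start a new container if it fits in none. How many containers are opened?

3

  475 → container 1 (new)  [load 475/800]
  200 → container 1  [load 675/800]
  200 → container 2 (new)  [load 200/800]
  200 → container 2  [load 400/800]
  250 → container 2  [load 650/800]
  500 → container 3 (new)  [load 500/800]
3 containers opened.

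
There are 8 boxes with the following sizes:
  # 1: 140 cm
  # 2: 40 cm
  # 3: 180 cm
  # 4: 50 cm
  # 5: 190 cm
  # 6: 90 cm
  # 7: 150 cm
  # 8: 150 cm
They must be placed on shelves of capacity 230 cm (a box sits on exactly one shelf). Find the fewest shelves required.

5

Total = 190 + 180 + 150 + 150 + 140 + 90 + 50 + 40 = 990 cm.
Lower bound: ⌈990/230⌉ = 5 shelves.
A packing using 5 shelves:
  shelf 1: 190 + 40 = 230
  shelf 2: 180 + 50 = 230
  shelf 3: 150 = 150
  shelf 4: 150 = 150
  shelf 5: 140 + 90 = 230
This matches the lower bound, so 5 is optimal.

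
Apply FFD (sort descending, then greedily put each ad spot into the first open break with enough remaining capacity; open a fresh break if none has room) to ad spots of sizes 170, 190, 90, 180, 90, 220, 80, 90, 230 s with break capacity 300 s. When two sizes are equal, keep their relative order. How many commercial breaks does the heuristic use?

5

Sorted descending: 230, 220, 190, 180, 170, 90, 90, 90, 80.
  230 → break 1 (new)  [load 230/300]
  220 → break 2 (new)  [load 220/300]
  190 → break 3 (new)  [load 190/300]
  180 → break 4 (new)  [load 180/300]
  170 → break 5 (new)  [load 170/300]
  90 → break 3  [load 280/300]
  90 → break 4  [load 270/300]
  90 → break 5  [load 260/300]
  80 → break 2  [load 300/300]
5 commercial breaks opened.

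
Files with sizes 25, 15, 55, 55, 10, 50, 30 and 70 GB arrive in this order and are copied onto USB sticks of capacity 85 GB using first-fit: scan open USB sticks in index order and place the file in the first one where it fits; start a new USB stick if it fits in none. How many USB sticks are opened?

  25 → USB stick 1 (new)  [load 25/85]
  15 → USB stick 1  [load 40/85]
  55 → USB stick 2 (new)  [load 55/85]
  55 → USB stick 3 (new)  [load 55/85]
  10 → USB stick 1  [load 50/85]
  50 → USB stick 4 (new)  [load 50/85]
  30 → USB stick 1  [load 80/85]
  70 → USB stick 5 (new)  [load 70/85]
5 USB sticks opened.

5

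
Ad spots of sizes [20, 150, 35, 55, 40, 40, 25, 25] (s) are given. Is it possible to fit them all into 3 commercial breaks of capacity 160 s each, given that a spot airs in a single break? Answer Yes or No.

Yes

A valid assignment using 3 commercial breaks:
  break 1: 150 = 150
  break 2: 55 + 40 + 40 + 25 = 160
  break 3: 35 + 25 + 20 = 80
Every load is within 160 s, so 3 commercial breaks suffice.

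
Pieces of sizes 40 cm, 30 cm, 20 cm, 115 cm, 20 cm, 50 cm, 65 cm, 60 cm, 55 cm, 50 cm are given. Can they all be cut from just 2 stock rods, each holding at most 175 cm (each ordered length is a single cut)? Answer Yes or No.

No

Total = 505 cm; ⌈505/175⌉ = 3.
At least 3 stock rods are required, but only 2 are allowed.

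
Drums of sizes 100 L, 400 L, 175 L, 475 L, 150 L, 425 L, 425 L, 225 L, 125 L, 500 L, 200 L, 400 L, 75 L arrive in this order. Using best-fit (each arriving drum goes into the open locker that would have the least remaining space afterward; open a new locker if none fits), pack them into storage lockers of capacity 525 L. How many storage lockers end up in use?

  100 → locker 1 (new)  [load 100/525]
  400 → locker 1  [load 500/525]
  175 → locker 2 (new)  [load 175/525]
  475 → locker 3 (new)  [load 475/525]
  150 → locker 2  [load 325/525]
  425 → locker 4 (new)  [load 425/525]
  425 → locker 5 (new)  [load 425/525]
  225 → locker 6 (new)  [load 225/525]
  125 → locker 2  [load 450/525]
  500 → locker 7 (new)  [load 500/525]
  200 → locker 6  [load 425/525]
  400 → locker 8 (new)  [load 400/525]
  75 → locker 2  [load 525/525]
8 storage lockers opened.

8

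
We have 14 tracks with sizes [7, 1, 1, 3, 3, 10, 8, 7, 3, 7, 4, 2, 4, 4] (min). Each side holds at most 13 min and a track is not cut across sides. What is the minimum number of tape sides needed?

Total = 10 + 8 + 7 + 7 + 7 + 4 + 4 + 4 + 3 + 3 + 3 + 2 + 1 + 1 = 64 min.
Lower bound: ⌈64/13⌉ = 5 tape sides.
A packing using 5 tape sides:
  side 1: 10 + 3 = 13
  side 2: 8 + 4 + 1 = 13
  side 3: 7 + 4 + 2 = 13
  side 4: 7 + 4 + 1 = 12
  side 5: 7 + 3 + 3 = 13
This matches the lower bound, so 5 is optimal.

5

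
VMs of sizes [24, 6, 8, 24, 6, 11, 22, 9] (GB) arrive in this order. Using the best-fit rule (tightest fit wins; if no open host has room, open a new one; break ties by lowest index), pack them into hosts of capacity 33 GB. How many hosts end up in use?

  24 → host 1 (new)  [load 24/33]
  6 → host 1  [load 30/33]
  8 → host 2 (new)  [load 8/33]
  24 → host 2  [load 32/33]
  6 → host 3 (new)  [load 6/33]
  11 → host 3  [load 17/33]
  22 → host 4 (new)  [load 22/33]
  9 → host 4  [load 31/33]
4 hosts opened.

4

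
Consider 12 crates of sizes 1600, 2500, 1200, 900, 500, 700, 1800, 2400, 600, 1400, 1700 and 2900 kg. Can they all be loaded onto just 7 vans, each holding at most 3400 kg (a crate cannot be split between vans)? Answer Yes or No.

Yes

A valid assignment using 6 vans:
  van 1: 2900 + 500 = 3400
  van 2: 2500 + 900 = 3400
  van 3: 2400 + 700 = 3100
  van 4: 1800 + 1600 = 3400
  van 5: 1700 + 1400 = 3100
  van 6: 1200 + 600 = 1800
That uses only 6 ≤ 7, so 7 vans are enough.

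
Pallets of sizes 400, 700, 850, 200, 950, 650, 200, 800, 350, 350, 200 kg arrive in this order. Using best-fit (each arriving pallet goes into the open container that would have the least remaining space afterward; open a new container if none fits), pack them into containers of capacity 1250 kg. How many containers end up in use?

5

  400 → container 1 (new)  [load 400/1250]
  700 → container 1  [load 1100/1250]
  850 → container 2 (new)  [load 850/1250]
  200 → container 2  [load 1050/1250]
  950 → container 3 (new)  [load 950/1250]
  650 → container 4 (new)  [load 650/1250]
  200 → container 2  [load 1250/1250]
  800 → container 5 (new)  [load 800/1250]
  350 → container 5  [load 1150/1250]
  350 → container 4  [load 1000/1250]
  200 → container 4  [load 1200/1250]
5 containers opened.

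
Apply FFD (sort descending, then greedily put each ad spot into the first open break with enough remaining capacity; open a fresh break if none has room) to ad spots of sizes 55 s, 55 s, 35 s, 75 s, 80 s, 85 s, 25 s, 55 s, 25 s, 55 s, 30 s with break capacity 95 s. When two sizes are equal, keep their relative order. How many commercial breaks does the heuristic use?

Sorted descending: 85, 80, 75, 55, 55, 55, 55, 35, 30, 25, 25.
  85 → break 1 (new)  [load 85/95]
  80 → break 2 (new)  [load 80/95]
  75 → break 3 (new)  [load 75/95]
  55 → break 4 (new)  [load 55/95]
  55 → break 5 (new)  [load 55/95]
  55 → break 6 (new)  [load 55/95]
  55 → break 7 (new)  [load 55/95]
  35 → break 4  [load 90/95]
  30 → break 5  [load 85/95]
  25 → break 6  [load 80/95]
  25 → break 7  [load 80/95]
7 commercial breaks opened.

7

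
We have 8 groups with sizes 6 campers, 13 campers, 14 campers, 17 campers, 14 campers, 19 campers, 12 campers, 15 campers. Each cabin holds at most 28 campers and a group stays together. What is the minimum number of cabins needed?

5

Total = 19 + 17 + 15 + 14 + 14 + 13 + 12 + 6 = 110 campers.
Lower bound: ⌈110/28⌉ = 4 cabins.
A packing using 5 cabins:
  cabin 1: 19 + 6 = 25
  cabin 2: 17 = 17
  cabin 3: 15 + 13 = 28
  cabin 4: 14 + 14 = 28
  cabin 5: 12 = 12
No arrangement into 4 cabins stays within capacity, so 5 is optimal.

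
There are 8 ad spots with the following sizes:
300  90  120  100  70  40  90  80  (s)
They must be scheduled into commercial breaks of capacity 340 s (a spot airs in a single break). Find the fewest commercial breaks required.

Total = 300 + 120 + 100 + 90 + 90 + 80 + 70 + 40 = 890 s.
Lower bound: ⌈890/340⌉ = 3 commercial breaks.
A packing using 3 commercial breaks:
  break 1: 300 + 40 = 340
  break 2: 120 + 100 + 90 = 310
  break 3: 90 + 80 + 70 = 240
This matches the lower bound, so 3 is optimal.

3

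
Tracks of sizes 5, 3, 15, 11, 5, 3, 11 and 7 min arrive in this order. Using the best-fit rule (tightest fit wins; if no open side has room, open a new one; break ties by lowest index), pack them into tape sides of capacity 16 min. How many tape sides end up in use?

5

  5 → side 1 (new)  [load 5/16]
  3 → side 1  [load 8/16]
  15 → side 2 (new)  [load 15/16]
  11 → side 3 (new)  [load 11/16]
  5 → side 3  [load 16/16]
  3 → side 1  [load 11/16]
  11 → side 4 (new)  [load 11/16]
  7 → side 5 (new)  [load 7/16]
5 tape sides opened.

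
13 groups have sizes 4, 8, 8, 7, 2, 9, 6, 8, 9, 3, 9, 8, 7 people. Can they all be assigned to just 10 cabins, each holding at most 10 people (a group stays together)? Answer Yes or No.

Yes

A valid assignment using 10 cabins:
  cabin 1: 9 = 9
  cabin 2: 9 = 9
  cabin 3: 9 = 9
  cabin 4: 8 + 2 = 10
  cabin 5: 8 = 8
  cabin 6: 8 = 8
  cabin 7: 8 = 8
  cabin 8: 7 + 3 = 10
  cabin 9: 7 = 7
  cabin 10: 6 + 4 = 10
Every load is within 10 people, so 10 cabins suffice.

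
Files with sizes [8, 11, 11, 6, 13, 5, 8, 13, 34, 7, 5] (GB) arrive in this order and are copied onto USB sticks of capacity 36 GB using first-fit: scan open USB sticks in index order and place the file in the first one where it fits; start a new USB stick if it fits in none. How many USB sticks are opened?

4

  8 → USB stick 1 (new)  [load 8/36]
  11 → USB stick 1  [load 19/36]
  11 → USB stick 1  [load 30/36]
  6 → USB stick 1  [load 36/36]
  13 → USB stick 2 (new)  [load 13/36]
  5 → USB stick 2  [load 18/36]
  8 → USB stick 2  [load 26/36]
  13 → USB stick 3 (new)  [load 13/36]
  34 → USB stick 4 (new)  [load 34/36]
  7 → USB stick 2  [load 33/36]
  5 → USB stick 3  [load 18/36]
4 USB sticks opened.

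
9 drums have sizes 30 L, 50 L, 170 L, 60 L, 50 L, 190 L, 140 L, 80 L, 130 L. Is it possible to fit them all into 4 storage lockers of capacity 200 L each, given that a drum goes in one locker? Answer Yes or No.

Total = 900 L; ⌈900/200⌉ = 5.
At least 5 storage lockers are required, but only 4 are allowed.

No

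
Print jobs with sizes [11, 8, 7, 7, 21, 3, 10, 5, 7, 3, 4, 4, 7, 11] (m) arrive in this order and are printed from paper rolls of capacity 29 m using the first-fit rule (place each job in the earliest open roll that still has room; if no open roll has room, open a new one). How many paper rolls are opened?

4

  11 → roll 1 (new)  [load 11/29]
  8 → roll 1  [load 19/29]
  7 → roll 1  [load 26/29]
  7 → roll 2 (new)  [load 7/29]
  21 → roll 2  [load 28/29]
  3 → roll 1  [load 29/29]
  10 → roll 3 (new)  [load 10/29]
  5 → roll 3  [load 15/29]
  7 → roll 3  [load 22/29]
  3 → roll 3  [load 25/29]
  4 → roll 3  [load 29/29]
  4 → roll 4 (new)  [load 4/29]
  7 → roll 4  [load 11/29]
  11 → roll 4  [load 22/29]
4 paper rolls opened.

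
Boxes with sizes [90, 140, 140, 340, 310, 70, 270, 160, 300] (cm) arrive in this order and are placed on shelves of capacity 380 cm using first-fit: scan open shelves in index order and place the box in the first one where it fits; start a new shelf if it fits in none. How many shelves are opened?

6

  90 → shelf 1 (new)  [load 90/380]
  140 → shelf 1  [load 230/380]
  140 → shelf 1  [load 370/380]
  340 → shelf 2 (new)  [load 340/380]
  310 → shelf 3 (new)  [load 310/380]
  70 → shelf 3  [load 380/380]
  270 → shelf 4 (new)  [load 270/380]
  160 → shelf 5 (new)  [load 160/380]
  300 → shelf 6 (new)  [load 300/380]
6 shelves opened.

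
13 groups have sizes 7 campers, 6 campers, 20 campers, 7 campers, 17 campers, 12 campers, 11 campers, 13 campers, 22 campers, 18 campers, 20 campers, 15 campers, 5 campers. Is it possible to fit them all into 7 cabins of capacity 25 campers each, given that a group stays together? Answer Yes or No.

Total = 173 campers; ⌈173/25⌉ = 7.
The bound of 7 does not rule out 7, but exhaustive search shows no assignment into 7 cabins of capacity 25 campers exists — the minimum is 8.

No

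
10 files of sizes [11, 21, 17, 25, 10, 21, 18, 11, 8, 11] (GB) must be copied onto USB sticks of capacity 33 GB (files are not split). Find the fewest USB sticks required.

Total = 25 + 21 + 21 + 18 + 17 + 11 + 11 + 11 + 10 + 8 = 153 GB.
Lower bound: ⌈153/33⌉ = 5 USB sticks.
A packing using 5 USB sticks:
  USB stick 1: 25 + 8 = 33
  USB stick 2: 21 + 11 = 32
  USB stick 3: 21 + 11 = 32
  USB stick 4: 18 + 11 = 29
  USB stick 5: 17 + 10 = 27
This matches the lower bound, so 5 is optimal.

5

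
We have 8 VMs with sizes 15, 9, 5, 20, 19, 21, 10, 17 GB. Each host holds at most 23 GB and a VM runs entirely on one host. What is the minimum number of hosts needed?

Total = 21 + 20 + 19 + 17 + 15 + 10 + 9 + 5 = 116 GB.
Lower bound: ⌈116/23⌉ = 6 hosts.
A packing using 6 hosts:
  host 1: 21 = 21
  host 2: 20 = 20
  host 3: 19 = 19
  host 4: 17 + 5 = 22
  host 5: 15 = 15
  host 6: 10 + 9 = 19
This matches the lower bound, so 6 is optimal.

6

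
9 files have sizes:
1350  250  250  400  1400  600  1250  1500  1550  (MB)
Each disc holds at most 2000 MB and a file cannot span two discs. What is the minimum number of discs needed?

Total = 1550 + 1500 + 1400 + 1350 + 1250 + 600 + 400 + 250 + 250 = 8550 MB.
Lower bound: ⌈8550/2000⌉ = 5 discs.
A packing using 5 discs:
  disc 1: 1550 + 400 = 1950
  disc 2: 1500 + 250 + 250 = 2000
  disc 3: 1400 + 600 = 2000
  disc 4: 1350 = 1350
  disc 5: 1250 = 1250
This matches the lower bound, so 5 is optimal.

5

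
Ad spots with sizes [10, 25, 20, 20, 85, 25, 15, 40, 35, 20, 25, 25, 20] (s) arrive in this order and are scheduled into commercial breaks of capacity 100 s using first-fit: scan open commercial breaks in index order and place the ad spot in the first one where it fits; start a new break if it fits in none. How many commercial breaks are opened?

4

  10 → break 1 (new)  [load 10/100]
  25 → break 1  [load 35/100]
  20 → break 1  [load 55/100]
  20 → break 1  [load 75/100]
  85 → break 2 (new)  [load 85/100]
  25 → break 1  [load 100/100]
  15 → break 2  [load 100/100]
  40 → break 3 (new)  [load 40/100]
  35 → break 3  [load 75/100]
  20 → break 3  [load 95/100]
  25 → break 4 (new)  [load 25/100]
  25 → break 4  [load 50/100]
  20 → break 4  [load 70/100]
4 commercial breaks opened.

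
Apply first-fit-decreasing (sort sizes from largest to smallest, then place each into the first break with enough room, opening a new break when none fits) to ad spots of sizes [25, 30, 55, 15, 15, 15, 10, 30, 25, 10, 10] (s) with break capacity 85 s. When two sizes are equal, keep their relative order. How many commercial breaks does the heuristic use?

3

Sorted descending: 55, 30, 30, 25, 25, 15, 15, 15, 10, 10, 10.
  55 → break 1 (new)  [load 55/85]
  30 → break 1  [load 85/85]
  30 → break 2 (new)  [load 30/85]
  25 → break 2  [load 55/85]
  25 → break 2  [load 80/85]
  15 → break 3 (new)  [load 15/85]
  15 → break 3  [load 30/85]
  15 → break 3  [load 45/85]
  10 → break 3  [load 55/85]
  10 → break 3  [load 65/85]
  10 → break 3  [load 75/85]
3 commercial breaks opened.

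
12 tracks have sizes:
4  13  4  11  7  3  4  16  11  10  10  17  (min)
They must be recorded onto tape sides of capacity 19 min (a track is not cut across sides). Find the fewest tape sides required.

Total = 17 + 16 + 13 + 11 + 11 + 10 + 10 + 7 + 4 + 4 + 4 + 3 = 110 min.
Lower bound: ⌈110/19⌉ = 6 tape sides.
Also, 7 tracks each exceed 19/2 min, and no two of those can share a side, so at least 7 tape sides are needed.
A packing using 7 tape sides:
  side 1: 17 = 17
  side 2: 16 + 3 = 19
  side 3: 13 + 4 = 17
  side 4: 11 + 7 = 18
  side 5: 11 + 4 + 4 = 19
  side 6: 10 = 10
  side 7: 10 = 10
This matches the lower bound, so 7 is optimal.

7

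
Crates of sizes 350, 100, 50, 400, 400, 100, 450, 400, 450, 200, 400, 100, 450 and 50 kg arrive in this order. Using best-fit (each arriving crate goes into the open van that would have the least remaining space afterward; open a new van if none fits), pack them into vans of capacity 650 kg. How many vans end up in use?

8

  350 → van 1 (new)  [load 350/650]
  100 → van 1  [load 450/650]
  50 → van 1  [load 500/650]
  400 → van 2 (new)  [load 400/650]
  400 → van 3 (new)  [load 400/650]
  100 → van 1  [load 600/650]
  450 → van 4 (new)  [load 450/650]
  400 → van 5 (new)  [load 400/650]
  450 → van 6 (new)  [load 450/650]
  200 → van 4  [load 650/650]
  400 → van 7 (new)  [load 400/650]
  100 → van 6  [load 550/650]
  450 → van 8 (new)  [load 450/650]
  50 → van 1  [load 650/650]
8 vans opened.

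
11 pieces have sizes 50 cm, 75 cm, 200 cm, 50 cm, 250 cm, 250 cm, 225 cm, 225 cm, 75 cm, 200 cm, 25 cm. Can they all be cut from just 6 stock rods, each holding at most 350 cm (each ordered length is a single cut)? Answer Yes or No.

Yes

A valid assignment using 6 stock rods:
  stock rod 1: 250 + 75 + 25 = 350
  stock rod 2: 250 + 75 = 325
  stock rod 3: 225 + 50 + 50 = 325
  stock rod 4: 225 = 225
  stock rod 5: 200 = 200
  stock rod 6: 200 = 200
Every load is within 350 cm, so 6 stock rods suffice.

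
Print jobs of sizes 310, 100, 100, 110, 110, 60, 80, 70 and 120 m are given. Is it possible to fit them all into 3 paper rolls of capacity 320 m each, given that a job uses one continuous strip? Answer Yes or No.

Total = 1060 m; ⌈1060/320⌉ = 4.
At least 4 paper rolls are required, but only 3 are allowed.

No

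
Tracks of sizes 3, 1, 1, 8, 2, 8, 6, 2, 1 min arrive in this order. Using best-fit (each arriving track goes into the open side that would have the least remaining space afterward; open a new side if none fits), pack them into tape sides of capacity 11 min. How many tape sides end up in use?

  3 → side 1 (new)  [load 3/11]
  1 → side 1  [load 4/11]
  1 → side 1  [load 5/11]
  8 → side 2 (new)  [load 8/11]
  2 → side 2  [load 10/11]
  8 → side 3 (new)  [load 8/11]
  6 → side 1  [load 11/11]
  2 → side 3  [load 10/11]
  1 → side 2  [load 11/11]
3 tape sides opened.

3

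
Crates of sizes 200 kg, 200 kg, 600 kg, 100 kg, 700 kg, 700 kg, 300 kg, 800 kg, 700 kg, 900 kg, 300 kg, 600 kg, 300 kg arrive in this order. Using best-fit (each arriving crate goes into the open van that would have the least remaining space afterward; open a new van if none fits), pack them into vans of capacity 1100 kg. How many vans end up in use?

  200 → van 1 (new)  [load 200/1100]
  200 → van 1  [load 400/1100]
  600 → van 1  [load 1000/1100]
  100 → van 1  [load 1100/1100]
  700 → van 2 (new)  [load 700/1100]
  700 → van 3 (new)  [load 700/1100]
  300 → van 2  [load 1000/1100]
  800 → van 4 (new)  [load 800/1100]
  700 → van 5 (new)  [load 700/1100]
  900 → van 6 (new)  [load 900/1100]
  300 → van 4  [load 1100/1100]
  600 → van 7 (new)  [load 600/1100]
  300 → van 3  [load 1000/1100]
7 vans opened.

7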